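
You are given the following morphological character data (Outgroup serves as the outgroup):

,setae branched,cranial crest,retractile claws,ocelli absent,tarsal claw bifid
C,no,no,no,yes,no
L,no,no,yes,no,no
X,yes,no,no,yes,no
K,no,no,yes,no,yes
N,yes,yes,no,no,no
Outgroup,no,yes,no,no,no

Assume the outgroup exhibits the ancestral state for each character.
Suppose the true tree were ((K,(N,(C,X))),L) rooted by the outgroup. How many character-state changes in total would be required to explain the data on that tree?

Map each character onto ((K,(N,(C,X))),L) (rooted by Outgroup) and count the minimum state changes it requires (Fitch parsimony):
setae branched: 2; cranial crest: 2; retractile claws: 2; ocelli absent: 1; tarsal claw bifid: 1.
Total tree length = 8.

8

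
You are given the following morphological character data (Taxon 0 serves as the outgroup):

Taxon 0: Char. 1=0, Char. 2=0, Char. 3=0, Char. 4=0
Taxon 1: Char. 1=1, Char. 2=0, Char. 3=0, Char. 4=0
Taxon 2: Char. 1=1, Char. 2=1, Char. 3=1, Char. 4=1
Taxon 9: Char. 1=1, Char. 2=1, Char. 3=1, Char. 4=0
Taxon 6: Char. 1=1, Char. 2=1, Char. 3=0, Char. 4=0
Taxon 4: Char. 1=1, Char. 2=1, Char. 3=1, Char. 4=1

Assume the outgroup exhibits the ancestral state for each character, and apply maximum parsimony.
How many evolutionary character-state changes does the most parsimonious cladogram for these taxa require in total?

4

The outgroup has state '0' for every character, so '1' is the derived state throughout.
Char. 1 (derived state '1') is shared by all ingroup taxa — unites the whole ingroup.
Char. 2: derived state '1' in Taxon 2, Taxon 4, Taxon 6, and Taxon 9 only — synapomorphy for {Taxon 2, Taxon 4, Taxon 6, Taxon 9}.
Char. 3: derived state '1' in Taxon 2, Taxon 4, and Taxon 9 only — synapomorphy for {Taxon 2, Taxon 4, Taxon 9}.
Only Taxon 2 and Taxon 4 show the derived state '1' for Char. 4, supporting them as a clade.
Most parsimonious ingroup topology: ((Taxon 6,(Taxon 9,(Taxon 4,Taxon 2))),Taxon 1).
Changes per character on this tree: Char. 1: 1; Char. 2: 1; Char. 3: 1; Char. 4: 1.
Total = 4.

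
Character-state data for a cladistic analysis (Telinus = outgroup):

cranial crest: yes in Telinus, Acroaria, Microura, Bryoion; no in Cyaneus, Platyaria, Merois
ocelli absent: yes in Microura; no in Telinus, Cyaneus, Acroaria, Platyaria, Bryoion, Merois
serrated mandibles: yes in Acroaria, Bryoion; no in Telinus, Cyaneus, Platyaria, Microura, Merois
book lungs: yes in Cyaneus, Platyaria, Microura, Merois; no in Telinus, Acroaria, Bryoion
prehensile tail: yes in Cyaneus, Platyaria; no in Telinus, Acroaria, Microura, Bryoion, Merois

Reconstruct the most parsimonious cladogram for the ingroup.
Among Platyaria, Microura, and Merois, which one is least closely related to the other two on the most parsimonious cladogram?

Character polarity is set by the outgroup: the derived state is whichever differs from the outgroup's state, so for cranial crest the derived state is 'no', and for the remaining characters it is 'yes'.
cranial crest: derived state 'no' in Cyaneus, Merois, and Platyaria only — synapomorphy for {Cyaneus, Merois, Platyaria}.
ocelli absent: derived state 'yes' in Microura only — an autapomorphy, so it tells us nothing about relationships among taxa.
serrated mandibles (derived state 'yes') is shared by Acroaria and Bryoion — a synapomorphy uniting that clade.
Only Cyaneus, Merois, Microura, and Platyaria show the derived state 'yes' for book lungs, supporting them as a clade.
prehensile tail (derived state 'yes') is shared by Cyaneus and Platyaria — a synapomorphy uniting that clade.
Most parsimonious ingroup topology: ((((Cyaneus,Platyaria),Merois),Microura),(Acroaria,Bryoion)).
Merois and Platyaria share a more recent common ancestor with each other than either does with Microura, so Microura is the least closely related of the three.

Microura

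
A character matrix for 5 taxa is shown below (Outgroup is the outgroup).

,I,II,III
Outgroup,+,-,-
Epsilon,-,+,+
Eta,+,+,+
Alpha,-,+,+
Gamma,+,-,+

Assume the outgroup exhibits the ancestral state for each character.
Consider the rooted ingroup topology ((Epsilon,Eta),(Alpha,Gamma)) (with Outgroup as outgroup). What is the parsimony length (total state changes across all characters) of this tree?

5

Map each character onto ((Epsilon,Eta),(Alpha,Gamma)) (rooted by Outgroup) and count the minimum state changes it requires (Fitch parsimony):
I: 2; II: 2; III: 1.
Total tree length = 5.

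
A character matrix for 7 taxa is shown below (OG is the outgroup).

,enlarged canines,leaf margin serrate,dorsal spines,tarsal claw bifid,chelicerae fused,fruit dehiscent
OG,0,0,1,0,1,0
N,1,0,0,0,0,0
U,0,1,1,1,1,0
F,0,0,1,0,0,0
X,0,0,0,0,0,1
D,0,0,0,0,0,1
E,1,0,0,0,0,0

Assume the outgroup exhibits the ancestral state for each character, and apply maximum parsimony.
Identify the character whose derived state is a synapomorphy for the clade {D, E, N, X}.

Character polarity is set by the outgroup: the derived state is whichever differs from the outgroup's state, so for dorsal spines, chelicerae fused the derived state is '0', and for the remaining characters it is '1'.
Only E and N show the derived state '1' for enlarged canines, supporting them as a clade.
leaf margin serrate: derived state '1' in U only — an autapomorphy, so it tells us nothing about relationships among taxa.
dorsal spines: derived state '0' in D, E, N, and X only — synapomorphy for {D, E, N, X}.
tarsal claw bifid (derived state '1') is unique to U (autapomorphy; uninformative for grouping).
chelicerae fused: derived state '0' in D, E, F, N, and X only — synapomorphy for {D, E, F, N, X}.
fruit dehiscent (derived state '1') is shared by D and X — a synapomorphy uniting that clade.
Most parsimonious ingroup topology: ((((N,E),(X,D)),F),U).
The clade {D, E, N, X} is supported by dorsal spines: its derived state '0' occurs in exactly those taxa and in no other taxon (including the outgroup).

dorsal spines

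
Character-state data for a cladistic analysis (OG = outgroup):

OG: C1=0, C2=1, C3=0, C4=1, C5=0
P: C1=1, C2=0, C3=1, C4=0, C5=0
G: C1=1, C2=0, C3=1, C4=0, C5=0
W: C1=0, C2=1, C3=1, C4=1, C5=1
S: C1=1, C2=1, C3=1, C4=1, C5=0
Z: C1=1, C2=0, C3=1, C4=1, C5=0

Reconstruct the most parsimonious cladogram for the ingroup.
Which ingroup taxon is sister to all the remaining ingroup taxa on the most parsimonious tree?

W

Character polarity is set by the outgroup: the derived state is whichever differs from the outgroup's state, so for C2, C4 the derived state is '0', and for the remaining characters it is '1'.
C1: derived state '1' in G, P, S, and Z only — synapomorphy for {G, P, S, Z}.
C2 (derived state '0') is shared by G, P, and Z — a synapomorphy uniting that clade.
C3 (derived state '1') is shared by all ingroup taxa — unites the whole ingroup.
C4 (derived state '0') is shared by G and P — a synapomorphy uniting that clade.
C5: derived state '1' in W only — an autapomorphy, so it tells us nothing about relationships among taxa.
Most parsimonious ingroup topology: ((((P,G),Z),S),W).
W is sister to the clade containing all other ingroup taxa, so it is the earliest-diverging (most basal) ingroup lineage.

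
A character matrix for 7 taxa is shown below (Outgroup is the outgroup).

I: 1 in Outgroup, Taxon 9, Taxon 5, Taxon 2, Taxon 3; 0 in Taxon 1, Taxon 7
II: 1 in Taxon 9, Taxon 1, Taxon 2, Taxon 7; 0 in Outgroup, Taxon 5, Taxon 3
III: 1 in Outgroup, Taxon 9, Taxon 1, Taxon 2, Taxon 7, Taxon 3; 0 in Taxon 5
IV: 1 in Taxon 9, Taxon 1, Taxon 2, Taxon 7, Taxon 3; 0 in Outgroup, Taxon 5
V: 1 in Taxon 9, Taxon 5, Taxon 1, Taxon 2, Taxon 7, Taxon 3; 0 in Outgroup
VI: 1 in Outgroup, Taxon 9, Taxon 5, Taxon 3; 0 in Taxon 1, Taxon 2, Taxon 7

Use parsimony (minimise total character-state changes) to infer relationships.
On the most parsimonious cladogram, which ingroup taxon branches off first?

Taxon 5

Character polarity is set by the outgroup: the derived state is whichever differs from the outgroup's state, so for I, III, VI the derived state is '0', and for the remaining characters it is '1'.
I (derived state '0') is shared by Taxon 1 and Taxon 7 — a synapomorphy uniting that clade.
II (derived state '1') is shared by Taxon 1, Taxon 2, Taxon 7, and Taxon 9 — a synapomorphy uniting that clade.
III: derived state '0' in Taxon 5 only — an autapomorphy, so it tells us nothing about relationships among taxa.
IV (derived state '1') is shared by Taxon 1, Taxon 2, Taxon 3, Taxon 7, and Taxon 9 — a synapomorphy uniting that clade.
V (derived state '1') is shared by all ingroup taxa — unites the whole ingroup.
Only Taxon 1, Taxon 2, and Taxon 7 show the derived state '0' for VI, supporting them as a clade.
Most parsimonious ingroup topology: (((Taxon 9,((Taxon 1,Taxon 7),Taxon 2)),Taxon 3),Taxon 5).
Taxon 5 is sister to the clade containing all other ingroup taxa, so it is the earliest-diverging (most basal) ingroup lineage.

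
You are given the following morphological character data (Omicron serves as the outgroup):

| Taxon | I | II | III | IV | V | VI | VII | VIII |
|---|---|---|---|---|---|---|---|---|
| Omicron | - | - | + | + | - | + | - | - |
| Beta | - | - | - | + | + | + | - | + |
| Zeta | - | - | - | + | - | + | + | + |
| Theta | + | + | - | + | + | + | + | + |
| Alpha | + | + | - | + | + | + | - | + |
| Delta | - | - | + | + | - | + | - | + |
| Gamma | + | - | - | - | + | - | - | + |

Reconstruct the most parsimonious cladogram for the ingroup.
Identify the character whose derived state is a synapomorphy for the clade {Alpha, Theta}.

Character polarity is set by the outgroup: the derived state is whichever differs from the outgroup's state, so for III, IV, VI the derived state is '-', and for the remaining characters it is '+'.
I (derived state '+') is shared by Alpha, Gamma, and Theta — a synapomorphy uniting that clade.
II (derived state '+') is shared by Alpha and Theta — a synapomorphy uniting that clade.
III: derived state '-' in Alpha, Beta, Gamma, Theta, and Zeta only — synapomorphy for {Alpha, Beta, Gamma, Theta, Zeta}.
IV: derived state '-' in Gamma only — an autapomorphy, so it tells us nothing about relationships among taxa.
V (derived state '+') is shared by Alpha, Beta, Gamma, and Theta — a synapomorphy uniting that clade.
VI (derived state '-') is unique to Gamma (autapomorphy; uninformative for grouping).
VII groups Theta and Zeta, which is incompatible with the clades supported by the remaining characters; treating it as convergent (homoplasy) costs fewer steps than any alternative tree.
All ingroup taxa share the derived state '+' for VIII; it defines the ingroup but does not resolve relationships within it.
Most parsimonious ingroup topology: (((Beta,((Theta,Alpha),Gamma)),Zeta),Delta).
The clade {Alpha, Theta} is supported by II: its derived state '+' occurs in exactly those taxa and in no other taxon (including the outgroup).

II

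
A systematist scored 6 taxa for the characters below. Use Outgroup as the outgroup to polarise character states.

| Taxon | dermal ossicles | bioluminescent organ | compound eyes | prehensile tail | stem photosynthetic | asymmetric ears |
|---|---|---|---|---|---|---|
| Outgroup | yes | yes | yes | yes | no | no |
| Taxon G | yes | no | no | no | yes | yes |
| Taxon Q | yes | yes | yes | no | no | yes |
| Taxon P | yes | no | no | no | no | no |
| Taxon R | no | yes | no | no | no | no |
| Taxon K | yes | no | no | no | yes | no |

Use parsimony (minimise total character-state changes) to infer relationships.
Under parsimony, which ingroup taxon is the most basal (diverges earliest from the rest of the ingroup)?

Character polarity is set by the outgroup: the derived state is whichever differs from the outgroup's state, so for dermal ossicles, bioluminescent organ, compound eyes, prehensile tail the derived state is 'no', and for the remaining characters it is 'yes'.
dermal ossicles: derived state 'no' in Taxon R only — an autapomorphy, so it tells us nothing about relationships among taxa.
bioluminescent organ (derived state 'no') is shared by Taxon G, Taxon K, and Taxon P — a synapomorphy uniting that clade.
Only Taxon G, Taxon K, Taxon P, and Taxon R show the derived state 'no' for compound eyes, supporting them as a clade.
All ingroup taxa share the derived state 'no' for prehensile tail; it defines the ingroup but does not resolve relationships within it.
Only Taxon G and Taxon K show the derived state 'yes' for stem photosynthetic, supporting them as a clade.
asymmetric ears (state 'yes') occurs in Taxon G and Taxon Q but conflicts with the nesting implied by the other characters — most parsimoniously interpreted as homoplasy.
Most parsimonious ingroup topology: ((((Taxon G,Taxon K),Taxon P),Taxon R),Taxon Q).
Taxon Q is sister to the clade containing all other ingroup taxa, so it is the earliest-diverging (most basal) ingroup lineage.

Taxon Q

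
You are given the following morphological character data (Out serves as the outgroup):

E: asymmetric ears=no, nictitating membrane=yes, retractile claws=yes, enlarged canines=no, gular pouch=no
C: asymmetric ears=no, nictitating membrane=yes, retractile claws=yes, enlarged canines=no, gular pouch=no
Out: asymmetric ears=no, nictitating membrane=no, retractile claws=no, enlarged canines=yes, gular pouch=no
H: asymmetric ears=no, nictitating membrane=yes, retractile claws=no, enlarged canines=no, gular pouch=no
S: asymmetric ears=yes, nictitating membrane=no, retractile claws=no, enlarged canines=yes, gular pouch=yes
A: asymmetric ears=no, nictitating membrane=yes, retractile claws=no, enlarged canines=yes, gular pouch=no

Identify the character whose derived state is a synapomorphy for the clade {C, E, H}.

enlarged canines

Character polarity is set by the outgroup: the derived state is whichever differs from the outgroup's state, so for enlarged canines the derived state is 'no', and for the remaining characters it is 'yes'.
asymmetric ears: derived state 'yes' in S only — an autapomorphy, so it tells us nothing about relationships among taxa.
Only A, C, E, and H show the derived state 'yes' for nictitating membrane, supporting them as a clade.
retractile claws: derived state 'yes' in C and E only — synapomorphy for {C, E}.
enlarged canines: derived state 'no' in C, E, and H only — synapomorphy for {C, E, H}.
gular pouch: derived state 'yes' in S only — an autapomorphy, so it tells us nothing about relationships among taxa.
Most parsimonious ingroup topology: ((((E,C),H),A),S).
The clade {C, E, H} is supported by enlarged canines: its derived state 'no' occurs in exactly those taxa and in no other taxon (including the outgroup).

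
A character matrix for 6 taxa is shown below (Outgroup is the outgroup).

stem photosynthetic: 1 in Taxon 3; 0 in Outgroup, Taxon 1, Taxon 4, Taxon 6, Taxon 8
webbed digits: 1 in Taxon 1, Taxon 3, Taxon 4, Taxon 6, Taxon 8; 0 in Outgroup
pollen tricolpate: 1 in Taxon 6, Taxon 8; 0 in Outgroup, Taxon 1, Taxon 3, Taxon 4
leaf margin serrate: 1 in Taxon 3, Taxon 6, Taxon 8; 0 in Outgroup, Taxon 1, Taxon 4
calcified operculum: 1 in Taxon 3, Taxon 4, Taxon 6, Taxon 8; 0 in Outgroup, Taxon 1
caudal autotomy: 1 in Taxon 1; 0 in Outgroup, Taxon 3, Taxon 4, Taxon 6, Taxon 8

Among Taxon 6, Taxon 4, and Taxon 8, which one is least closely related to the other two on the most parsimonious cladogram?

Taxon 4

The outgroup has state '0' for every character, so '1' is the derived state throughout.
stem photosynthetic: derived state '1' in Taxon 3 only — an autapomorphy, so it tells us nothing about relationships among taxa.
All ingroup taxa share the derived state '1' for webbed digits; it defines the ingroup but does not resolve relationships within it.
Only Taxon 6 and Taxon 8 show the derived state '1' for pollen tricolpate, supporting them as a clade.
leaf margin serrate: derived state '1' in Taxon 3, Taxon 6, and Taxon 8 only — synapomorphy for {Taxon 3, Taxon 6, Taxon 8}.
calcified operculum (derived state '1') is shared by Taxon 3, Taxon 4, Taxon 6, and Taxon 8 — a synapomorphy uniting that clade.
caudal autotomy (derived state '1') is unique to Taxon 1 (autapomorphy; uninformative for grouping).
Most parsimonious ingroup topology: (Taxon 1,((Taxon 3,(Taxon 6,Taxon 8)),Taxon 4)).
Taxon 8 and Taxon 6 share a more recent common ancestor with each other than either does with Taxon 4, so Taxon 4 is the least closely related of the three.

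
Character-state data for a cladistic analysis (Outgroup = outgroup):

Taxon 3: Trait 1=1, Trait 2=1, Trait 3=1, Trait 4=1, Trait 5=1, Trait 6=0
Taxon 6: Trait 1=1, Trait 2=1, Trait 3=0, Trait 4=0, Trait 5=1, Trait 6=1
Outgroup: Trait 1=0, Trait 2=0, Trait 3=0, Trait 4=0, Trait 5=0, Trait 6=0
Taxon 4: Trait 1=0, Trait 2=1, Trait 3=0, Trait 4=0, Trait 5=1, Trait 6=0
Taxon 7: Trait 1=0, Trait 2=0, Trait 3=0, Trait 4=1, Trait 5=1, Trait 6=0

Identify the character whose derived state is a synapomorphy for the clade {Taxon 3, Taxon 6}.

The outgroup has state '0' for every character, so '1' is the derived state throughout.
Only Taxon 3 and Taxon 6 show the derived state '1' for Trait 1, supporting them as a clade.
Only Taxon 3, Taxon 4, and Taxon 6 show the derived state '1' for Trait 2, supporting them as a clade.
Trait 3 (derived state '1') is unique to Taxon 3 (autapomorphy; uninformative for grouping).
Trait 4 groups Taxon 3 and Taxon 7, which is incompatible with the clades supported by the remaining characters; treating it as convergent (homoplasy) costs fewer steps than any alternative tree.
Trait 5 (derived state '1') is shared by all ingroup taxa — unites the whole ingroup.
Trait 6: derived state '1' in Taxon 6 only — an autapomorphy, so it tells us nothing about relationships among taxa.
Most parsimonious ingroup topology: (((Taxon 6,Taxon 3),Taxon 4),Taxon 7).
The clade {Taxon 3, Taxon 6} is supported by Trait 1: its derived state '1' occurs in exactly those taxa and in no other taxon (including the outgroup).

Trait 1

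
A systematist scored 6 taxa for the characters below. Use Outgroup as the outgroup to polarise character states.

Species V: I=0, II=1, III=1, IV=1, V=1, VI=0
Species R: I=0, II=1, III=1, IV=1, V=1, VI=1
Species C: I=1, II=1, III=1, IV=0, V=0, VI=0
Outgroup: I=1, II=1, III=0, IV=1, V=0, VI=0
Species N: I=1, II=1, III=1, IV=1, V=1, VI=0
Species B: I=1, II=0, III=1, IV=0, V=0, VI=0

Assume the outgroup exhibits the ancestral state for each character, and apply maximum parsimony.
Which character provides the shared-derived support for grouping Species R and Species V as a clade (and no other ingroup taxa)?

I

Character polarity is set by the outgroup: the derived state is whichever differs from the outgroup's state, so for I, II, IV the derived state is '0', and for the remaining characters it is '1'.
Only Species R and Species V show the derived state '0' for I, supporting them as a clade.
II (derived state '0') is unique to Species B (autapomorphy; uninformative for grouping).
III (derived state '1') is shared by all ingroup taxa — unites the whole ingroup.
IV: derived state '0' in Species B and Species C only — synapomorphy for {Species B, Species C}.
Only Species N, Species R, and Species V show the derived state '1' for V, supporting them as a clade.
VI: derived state '1' in Species R only — an autapomorphy, so it tells us nothing about relationships among taxa.
Most parsimonious ingroup topology: ((Species N,(Species V,Species R)),(Species B,Species C)).
The clade {Species R, Species V} is supported by I: its derived state '0' occurs in exactly those taxa and in no other taxon (including the outgroup).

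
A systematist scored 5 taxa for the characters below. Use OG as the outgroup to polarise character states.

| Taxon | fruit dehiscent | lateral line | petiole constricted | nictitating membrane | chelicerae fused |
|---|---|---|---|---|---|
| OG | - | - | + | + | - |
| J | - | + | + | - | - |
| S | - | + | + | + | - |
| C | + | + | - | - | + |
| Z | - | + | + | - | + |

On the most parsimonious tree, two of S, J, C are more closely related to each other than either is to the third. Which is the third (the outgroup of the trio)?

S

Character polarity is set by the outgroup: the derived state is whichever differs from the outgroup's state, so for petiole constricted, nictitating membrane the derived state is '-', and for the remaining characters it is '+'.
fruit dehiscent: derived state '+' in C only — an autapomorphy, so it tells us nothing about relationships among taxa.
lateral line (derived state '+') is shared by all ingroup taxa — unites the whole ingroup.
petiole constricted (derived state '-') is unique to C (autapomorphy; uninformative for grouping).
nictitating membrane: derived state '-' in C, J, and Z only — synapomorphy for {C, J, Z}.
chelicerae fused (derived state '+') is shared by C and Z — a synapomorphy uniting that clade.
Most parsimonious ingroup topology: ((J,(C,Z)),S).
C and J share a more recent common ancestor with each other than either does with S, so S is the least closely related of the three.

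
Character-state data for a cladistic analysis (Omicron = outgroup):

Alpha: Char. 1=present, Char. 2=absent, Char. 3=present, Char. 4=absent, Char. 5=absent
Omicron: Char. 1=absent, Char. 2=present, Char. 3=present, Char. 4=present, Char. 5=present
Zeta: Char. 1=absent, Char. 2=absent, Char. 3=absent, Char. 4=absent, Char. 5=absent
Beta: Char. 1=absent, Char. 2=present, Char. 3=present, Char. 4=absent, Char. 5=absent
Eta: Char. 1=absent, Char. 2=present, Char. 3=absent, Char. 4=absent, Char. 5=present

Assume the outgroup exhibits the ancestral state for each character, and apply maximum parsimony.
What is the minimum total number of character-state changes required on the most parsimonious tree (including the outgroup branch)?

Character polarity is set by the outgroup: the derived state is whichever differs from the outgroup's state, so for Char. 2, Char. 3, Char. 4, Char. 5 the derived state is 'absent', and for the remaining characters it is 'present'.
Char. 1 (derived state 'present') is unique to Alpha (autapomorphy; uninformative for grouping).
Only Alpha and Zeta show the derived state 'absent' for Char. 2, supporting them as a clade.
Char. 3 groups Eta and Zeta, which is incompatible with the clades supported by the remaining characters; treating it as convergent (homoplasy) costs fewer steps than any alternative tree.
Char. 4 (derived state 'absent') is shared by all ingroup taxa — unites the whole ingroup.
Char. 5 (derived state 'absent') is shared by Alpha, Beta, and Zeta — a synapomorphy uniting that clade.
Most parsimonious ingroup topology: (Eta,((Alpha,Zeta),Beta)).
Changes per character on this tree: Char. 1: 1; Char. 2: 1; Char. 3: 2; Char. 4: 1; Char. 5: 1.
Total = 6.

6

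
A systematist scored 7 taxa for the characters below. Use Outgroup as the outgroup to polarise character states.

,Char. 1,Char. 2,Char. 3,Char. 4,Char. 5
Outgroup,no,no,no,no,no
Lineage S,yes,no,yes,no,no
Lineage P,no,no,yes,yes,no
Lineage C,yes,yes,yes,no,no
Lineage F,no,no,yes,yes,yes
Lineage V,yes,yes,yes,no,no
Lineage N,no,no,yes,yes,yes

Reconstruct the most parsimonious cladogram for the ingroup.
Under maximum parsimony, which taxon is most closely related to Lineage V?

The outgroup has state 'no' for every character, so 'yes' is the derived state throughout.
Char. 1: derived state 'yes' in Lineage C, Lineage S, and Lineage V only — synapomorphy for {Lineage C, Lineage S, Lineage V}.
Only Lineage C and Lineage V show the derived state 'yes' for Char. 2, supporting them as a clade.
All ingroup taxa share the derived state 'yes' for Char. 3; it defines the ingroup but does not resolve relationships within it.
Only Lineage F, Lineage N, and Lineage P show the derived state 'yes' for Char. 4, supporting them as a clade.
Char. 5: derived state 'yes' in Lineage F and Lineage N only — synapomorphy for {Lineage F, Lineage N}.
Most parsimonious ingroup topology: ((Lineage S,(Lineage C,Lineage V)),(Lineage P,(Lineage F,Lineage N))).
Lineage V and Lineage C form a cherry on this tree, so they are sister taxa.

Lineage C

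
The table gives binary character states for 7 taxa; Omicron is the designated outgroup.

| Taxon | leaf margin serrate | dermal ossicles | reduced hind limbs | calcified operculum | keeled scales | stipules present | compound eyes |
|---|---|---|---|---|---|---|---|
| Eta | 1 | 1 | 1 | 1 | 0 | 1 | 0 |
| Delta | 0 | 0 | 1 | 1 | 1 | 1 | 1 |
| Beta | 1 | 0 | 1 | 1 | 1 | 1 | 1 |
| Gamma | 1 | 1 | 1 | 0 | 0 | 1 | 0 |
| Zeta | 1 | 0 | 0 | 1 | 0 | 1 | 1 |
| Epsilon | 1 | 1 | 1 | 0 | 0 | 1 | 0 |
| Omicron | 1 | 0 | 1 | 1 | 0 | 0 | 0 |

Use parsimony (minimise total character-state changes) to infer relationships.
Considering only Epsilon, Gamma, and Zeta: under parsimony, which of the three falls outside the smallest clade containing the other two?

Character polarity is set by the outgroup: the derived state is whichever differs from the outgroup's state, so for leaf margin serrate, reduced hind limbs, calcified operculum the derived state is '0', and for the remaining characters it is '1'.
leaf margin serrate (derived state '0') is unique to Delta (autapomorphy; uninformative for grouping).
Only Epsilon, Eta, and Gamma show the derived state '1' for dermal ossicles, supporting them as a clade.
reduced hind limbs (derived state '0') is unique to Zeta (autapomorphy; uninformative for grouping).
calcified operculum: derived state '0' in Epsilon and Gamma only — synapomorphy for {Epsilon, Gamma}.
keeled scales (derived state '1') is shared by Beta and Delta — a synapomorphy uniting that clade.
All ingroup taxa share the derived state '1' for stipules present; it defines the ingroup but does not resolve relationships within it.
compound eyes (derived state '1') is shared by Beta, Delta, and Zeta — a synapomorphy uniting that clade.
Most parsimonious ingroup topology: (((Delta,Beta),Zeta),(Eta,(Gamma,Epsilon))).
Gamma and Epsilon share a more recent common ancestor with each other than either does with Zeta, so Zeta is the least closely related of the three.

Zeta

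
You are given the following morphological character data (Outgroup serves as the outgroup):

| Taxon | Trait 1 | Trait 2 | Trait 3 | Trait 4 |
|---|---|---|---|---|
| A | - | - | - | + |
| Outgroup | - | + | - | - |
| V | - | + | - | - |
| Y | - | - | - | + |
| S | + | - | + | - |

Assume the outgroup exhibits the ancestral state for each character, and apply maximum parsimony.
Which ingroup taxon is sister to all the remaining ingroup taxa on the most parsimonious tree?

V

Character polarity is set by the outgroup: the derived state is whichever differs from the outgroup's state, so for Trait 2 the derived state is '-', and for the remaining characters it is '+'.
Trait 1 (derived state '+') is unique to S (autapomorphy; uninformative for grouping).
Only A, S, and Y show the derived state '-' for Trait 2, supporting them as a clade.
Trait 3 (derived state '+') is unique to S (autapomorphy; uninformative for grouping).
Trait 4: derived state '+' in A and Y only — synapomorphy for {A, Y}.
Most parsimonious ingroup topology: (((Y,A),S),V).
V is sister to the clade containing all other ingroup taxa, so it is the earliest-diverging (most basal) ingroup lineage.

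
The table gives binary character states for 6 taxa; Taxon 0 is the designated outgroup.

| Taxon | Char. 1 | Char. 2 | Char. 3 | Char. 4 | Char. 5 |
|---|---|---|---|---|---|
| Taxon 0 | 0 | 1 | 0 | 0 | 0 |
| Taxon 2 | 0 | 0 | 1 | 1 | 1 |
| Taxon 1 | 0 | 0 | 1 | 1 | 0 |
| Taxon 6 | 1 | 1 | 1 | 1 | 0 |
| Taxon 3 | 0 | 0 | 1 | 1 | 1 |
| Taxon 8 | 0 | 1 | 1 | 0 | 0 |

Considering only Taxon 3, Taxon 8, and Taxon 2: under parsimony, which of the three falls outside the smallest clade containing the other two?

Character polarity is set by the outgroup: the derived state is whichever differs from the outgroup's state, so for Char. 2 the derived state is '0', and for the remaining characters it is '1'.
Char. 1: derived state '1' in Taxon 6 only — an autapomorphy, so it tells us nothing about relationships among taxa.
Char. 2: derived state '0' in Taxon 1, Taxon 2, and Taxon 3 only — synapomorphy for {Taxon 1, Taxon 2, Taxon 3}.
All ingroup taxa share the derived state '1' for Char. 3; it defines the ingroup but does not resolve relationships within it.
Char. 4: derived state '1' in Taxon 1, Taxon 2, Taxon 3, and Taxon 6 only — synapomorphy for {Taxon 1, Taxon 2, Taxon 3, Taxon 6}.
Only Taxon 2 and Taxon 3 show the derived state '1' for Char. 5, supporting them as a clade.
Most parsimonious ingroup topology: ((((Taxon 2,Taxon 3),Taxon 1),Taxon 6),Taxon 8).
Taxon 3 and Taxon 2 share a more recent common ancestor with each other than either does with Taxon 8, so Taxon 8 is the least closely related of the three.

Taxon 8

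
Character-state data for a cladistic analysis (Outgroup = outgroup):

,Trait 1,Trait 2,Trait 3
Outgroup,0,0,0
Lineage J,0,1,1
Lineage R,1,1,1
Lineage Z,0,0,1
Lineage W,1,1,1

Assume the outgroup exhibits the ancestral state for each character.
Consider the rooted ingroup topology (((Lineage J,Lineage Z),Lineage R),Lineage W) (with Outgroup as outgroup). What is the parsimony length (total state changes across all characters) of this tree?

5

Map each character onto (((Lineage J,Lineage Z),Lineage R),Lineage W) (rooted by Outgroup) and count the minimum state changes it requires (Fitch parsimony):
Trait 1: 2; Trait 2: 2; Trait 3: 1.
Total tree length = 5.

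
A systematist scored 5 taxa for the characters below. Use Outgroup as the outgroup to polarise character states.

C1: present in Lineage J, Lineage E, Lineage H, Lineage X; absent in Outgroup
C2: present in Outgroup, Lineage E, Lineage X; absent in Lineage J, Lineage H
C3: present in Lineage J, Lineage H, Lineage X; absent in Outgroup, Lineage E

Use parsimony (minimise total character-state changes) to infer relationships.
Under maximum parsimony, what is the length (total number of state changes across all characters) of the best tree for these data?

Character polarity is set by the outgroup: the derived state is whichever differs from the outgroup's state, so for C2 the derived state is 'absent', and for the remaining characters it is 'present'.
C1 (derived state 'present') is shared by all ingroup taxa — unites the whole ingroup.
C2: derived state 'absent' in Lineage H and Lineage J only — synapomorphy for {Lineage H, Lineage J}.
Only Lineage H, Lineage J, and Lineage X show the derived state 'present' for C3, supporting them as a clade.
Most parsimonious ingroup topology: (((Lineage J,Lineage H),Lineage X),Lineage E).
Changes per character on this tree: C1: 1; C2: 1; C3: 1.
Total = 3.

3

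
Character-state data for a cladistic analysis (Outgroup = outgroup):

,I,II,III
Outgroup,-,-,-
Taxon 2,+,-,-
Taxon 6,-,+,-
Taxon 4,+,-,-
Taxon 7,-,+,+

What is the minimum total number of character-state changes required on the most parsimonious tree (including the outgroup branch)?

The outgroup has state '-' for every character, so '+' is the derived state throughout.
Only Taxon 2 and Taxon 4 show the derived state '+' for I, supporting them as a clade.
II (derived state '+') is shared by Taxon 6 and Taxon 7 — a synapomorphy uniting that clade.
III: derived state '+' in Taxon 7 only — an autapomorphy, so it tells us nothing about relationships among taxa.
Most parsimonious ingroup topology: ((Taxon 2,Taxon 4),(Taxon 6,Taxon 7)).
Changes per character on this tree: I: 1; II: 1; III: 1.
Total = 3.

3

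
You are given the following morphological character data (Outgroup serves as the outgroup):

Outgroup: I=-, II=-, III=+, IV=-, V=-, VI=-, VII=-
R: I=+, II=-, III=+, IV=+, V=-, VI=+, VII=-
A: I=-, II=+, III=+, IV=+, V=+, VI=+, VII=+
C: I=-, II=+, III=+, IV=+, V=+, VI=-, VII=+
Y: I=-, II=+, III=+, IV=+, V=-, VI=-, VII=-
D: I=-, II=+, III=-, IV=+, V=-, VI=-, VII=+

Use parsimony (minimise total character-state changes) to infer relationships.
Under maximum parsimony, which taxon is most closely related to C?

Character polarity is set by the outgroup: the derived state is whichever differs from the outgroup's state, so for III the derived state is '-', and for the remaining characters it is '+'.
I: derived state '+' in R only — an autapomorphy, so it tells us nothing about relationships among taxa.
Only A, C, D, and Y show the derived state '+' for II, supporting them as a clade.
III: derived state '-' in D only — an autapomorphy, so it tells us nothing about relationships among taxa.
All ingroup taxa share the derived state '+' for IV; it defines the ingroup but does not resolve relationships within it.
V: derived state '+' in A and C only — synapomorphy for {A, C}.
VI (state '+') occurs in A and R but conflicts with the nesting implied by the other characters — most parsimoniously interpreted as homoplasy.
Only A, C, and D show the derived state '+' for VII, supporting them as a clade.
Most parsimonious ingroup topology: (R,(((A,C),D),Y)).
C and A form a cherry on this tree, so they are sister taxa.

A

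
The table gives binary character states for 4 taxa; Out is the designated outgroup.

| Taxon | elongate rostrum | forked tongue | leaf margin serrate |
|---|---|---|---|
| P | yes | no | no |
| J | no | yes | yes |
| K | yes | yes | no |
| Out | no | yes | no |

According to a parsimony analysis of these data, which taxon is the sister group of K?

P

Character polarity is set by the outgroup: the derived state is whichever differs from the outgroup's state, so for forked tongue the derived state is 'no', and for the remaining characters it is 'yes'.
elongate rostrum: derived state 'yes' in K and P only — synapomorphy for {K, P}.
forked tongue (derived state 'no') is unique to P (autapomorphy; uninformative for grouping).
leaf margin serrate: derived state 'yes' in J only — an autapomorphy, so it tells us nothing about relationships among taxa.
Most parsimonious ingroup topology: ((K,P),J).
K and P form a cherry on this tree, so they are sister taxa.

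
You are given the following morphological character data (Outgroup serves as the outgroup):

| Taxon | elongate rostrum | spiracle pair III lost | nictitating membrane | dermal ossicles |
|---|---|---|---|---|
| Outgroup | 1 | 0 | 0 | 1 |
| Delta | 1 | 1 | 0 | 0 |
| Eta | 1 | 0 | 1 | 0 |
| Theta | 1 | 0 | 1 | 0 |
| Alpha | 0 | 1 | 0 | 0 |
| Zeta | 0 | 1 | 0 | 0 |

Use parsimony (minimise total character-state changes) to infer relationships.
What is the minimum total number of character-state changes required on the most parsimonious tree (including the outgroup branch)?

4

Character polarity is set by the outgroup: the derived state is whichever differs from the outgroup's state, so for elongate rostrum, dermal ossicles the derived state is '0', and for the remaining characters it is '1'.
elongate rostrum (derived state '0') is shared by Alpha and Zeta — a synapomorphy uniting that clade.
spiracle pair III lost (derived state '1') is shared by Alpha, Delta, and Zeta — a synapomorphy uniting that clade.
Only Eta and Theta show the derived state '1' for nictitating membrane, supporting them as a clade.
dermal ossicles (derived state '0') is shared by all ingroup taxa — unites the whole ingroup.
Most parsimonious ingroup topology: ((Delta,(Alpha,Zeta)),(Eta,Theta)).
Changes per character on this tree: elongate rostrum: 1; spiracle pair III lost: 1; nictitating membrane: 1; dermal ossicles: 1.
Total = 4.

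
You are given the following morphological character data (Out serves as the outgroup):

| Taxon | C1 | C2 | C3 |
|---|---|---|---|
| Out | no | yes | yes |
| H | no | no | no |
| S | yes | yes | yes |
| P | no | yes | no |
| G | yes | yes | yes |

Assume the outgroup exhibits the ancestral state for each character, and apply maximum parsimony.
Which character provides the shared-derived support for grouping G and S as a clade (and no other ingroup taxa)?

Character polarity is set by the outgroup: the derived state is whichever differs from the outgroup's state, so for C2, C3 the derived state is 'no', and for the remaining characters it is 'yes'.
C1: derived state 'yes' in G and S only — synapomorphy for {G, S}.
C2 (derived state 'no') is unique to H (autapomorphy; uninformative for grouping).
Only H and P show the derived state 'no' for C3, supporting them as a clade.
Most parsimonious ingroup topology: ((H,P),(S,G)).
The clade {G, S} is supported by C1: its derived state 'yes' occurs in exactly those taxa and in no other taxon (including the outgroup).

C1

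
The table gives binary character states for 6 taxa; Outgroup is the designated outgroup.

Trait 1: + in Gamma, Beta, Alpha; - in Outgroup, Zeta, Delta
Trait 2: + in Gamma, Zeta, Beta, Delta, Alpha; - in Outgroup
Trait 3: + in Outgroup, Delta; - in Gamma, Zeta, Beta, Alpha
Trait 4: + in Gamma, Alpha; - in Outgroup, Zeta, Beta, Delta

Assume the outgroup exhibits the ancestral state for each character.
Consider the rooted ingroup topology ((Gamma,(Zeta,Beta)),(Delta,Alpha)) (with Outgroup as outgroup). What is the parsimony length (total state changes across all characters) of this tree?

Map each character onto ((Gamma,(Zeta,Beta)),(Delta,Alpha)) (rooted by Outgroup) and count the minimum state changes it requires (Fitch parsimony):
Trait 1: 3; Trait 2: 1; Trait 3: 2; Trait 4: 2.
Total tree length = 8.

8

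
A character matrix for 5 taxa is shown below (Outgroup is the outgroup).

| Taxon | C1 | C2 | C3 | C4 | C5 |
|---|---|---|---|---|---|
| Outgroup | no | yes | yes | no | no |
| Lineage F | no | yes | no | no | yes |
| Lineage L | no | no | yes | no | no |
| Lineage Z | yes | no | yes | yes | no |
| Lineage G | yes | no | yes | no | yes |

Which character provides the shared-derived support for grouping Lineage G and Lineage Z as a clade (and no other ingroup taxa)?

C1

Character polarity is set by the outgroup: the derived state is whichever differs from the outgroup's state, so for C2, C3 the derived state is 'no', and for the remaining characters it is 'yes'.
C1: derived state 'yes' in Lineage G and Lineage Z only — synapomorphy for {Lineage G, Lineage Z}.
C2: derived state 'no' in Lineage G, Lineage L, and Lineage Z only — synapomorphy for {Lineage G, Lineage L, Lineage Z}.
C3: derived state 'no' in Lineage F only — an autapomorphy, so it tells us nothing about relationships among taxa.
C4 (derived state 'yes') is unique to Lineage Z (autapomorphy; uninformative for grouping).
C5 (state 'yes') occurs in Lineage F and Lineage G but conflicts with the nesting implied by the other characters — most parsimoniously interpreted as homoplasy.
Most parsimonious ingroup topology: (Lineage F,(Lineage L,(Lineage Z,Lineage G))).
The clade {Lineage G, Lineage Z} is supported by C1: its derived state 'yes' occurs in exactly those taxa and in no other taxon (including the outgroup).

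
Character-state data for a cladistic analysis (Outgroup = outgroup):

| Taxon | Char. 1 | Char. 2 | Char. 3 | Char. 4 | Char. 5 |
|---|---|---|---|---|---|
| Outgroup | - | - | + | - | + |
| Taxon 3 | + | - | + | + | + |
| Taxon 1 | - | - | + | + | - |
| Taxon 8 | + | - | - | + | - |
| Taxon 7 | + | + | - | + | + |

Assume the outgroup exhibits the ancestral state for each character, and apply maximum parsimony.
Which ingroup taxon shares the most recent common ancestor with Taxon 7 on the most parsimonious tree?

Character polarity is set by the outgroup: the derived state is whichever differs from the outgroup's state, so for Char. 3, Char. 5 the derived state is '-', and for the remaining characters it is '+'.
Only Taxon 3, Taxon 7, and Taxon 8 show the derived state '+' for Char. 1, supporting them as a clade.
Char. 2 (derived state '+') is unique to Taxon 7 (autapomorphy; uninformative for grouping).
Char. 3: derived state '-' in Taxon 7 and Taxon 8 only — synapomorphy for {Taxon 7, Taxon 8}.
All ingroup taxa share the derived state '+' for Char. 4; it defines the ingroup but does not resolve relationships within it.
Char. 5 (state '-') occurs in Taxon 1 and Taxon 8 but conflicts with the nesting implied by the other characters — most parsimoniously interpreted as homoplasy.
Most parsimonious ingroup topology: ((Taxon 3,(Taxon 8,Taxon 7)),Taxon 1).
Taxon 7 and Taxon 8 form a cherry on this tree, so they are sister taxa.

Taxon 8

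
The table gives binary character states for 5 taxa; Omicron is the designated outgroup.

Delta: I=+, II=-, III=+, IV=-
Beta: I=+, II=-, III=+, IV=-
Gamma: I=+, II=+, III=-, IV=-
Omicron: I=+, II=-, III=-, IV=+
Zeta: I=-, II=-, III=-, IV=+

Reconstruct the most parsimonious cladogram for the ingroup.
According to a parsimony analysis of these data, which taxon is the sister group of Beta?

Character polarity is set by the outgroup: the derived state is whichever differs from the outgroup's state, so for I, IV the derived state is '-', and for the remaining characters it is '+'.
I: derived state '-' in Zeta only — an autapomorphy, so it tells us nothing about relationships among taxa.
II: derived state '+' in Gamma only — an autapomorphy, so it tells us nothing about relationships among taxa.
III: derived state '+' in Beta and Delta only — synapomorphy for {Beta, Delta}.
IV: derived state '-' in Beta, Delta, and Gamma only — synapomorphy for {Beta, Delta, Gamma}.
Most parsimonious ingroup topology: (((Beta,Delta),Gamma),Zeta).
Beta and Delta form a cherry on this tree, so they are sister taxa.

Delta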